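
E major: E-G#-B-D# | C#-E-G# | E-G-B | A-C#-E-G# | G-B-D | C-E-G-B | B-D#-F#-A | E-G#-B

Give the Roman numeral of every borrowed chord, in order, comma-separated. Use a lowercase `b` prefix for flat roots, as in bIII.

i, bIII, bVImaj7

The diatonic triads in E major are E, F#m, G#m, A, B, C#m, D#dim. E–G#–B–D# = Emaj7, C#–E–G# = C#m, A–C#–E–G# = Amaj7, B–D#–F#–A = B7 and E–G#–B = E all belong to that set. E–G–B is not: scale degree 1 in E major carries E (I). In E minor the chord on that degree is Em, so here it functions as i, borrowed from the parallel minor. But G–B–D is foreign: the diatonic iii on degree 3 is G#m, whereas G comes from E minor. It is labeled bIII. C–E–G–B doesn't fit — on degree 6 E major would have C#m (vi). Cmaj7 is the degree-6 chord of E minor, so it is the borrowed bVImaj7.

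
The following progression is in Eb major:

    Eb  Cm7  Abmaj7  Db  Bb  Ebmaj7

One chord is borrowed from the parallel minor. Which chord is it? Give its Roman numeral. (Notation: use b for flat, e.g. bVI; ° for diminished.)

Eb major has the diatonic set Eb, Fm, Gm, Ab, Bb, Cm, Ddim. Eb, Cm7, Abmaj7, Bb and Ebmaj7 all belong to that set. Db (Db–F–Ab) doesn't fit — on degree 7 Eb major would have Ddim (vii°). Db is the degree-7 chord of Eb minor, so it is the borrowed bVII.

bVII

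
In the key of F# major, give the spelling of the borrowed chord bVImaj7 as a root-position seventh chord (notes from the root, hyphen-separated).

D-F#-A-C#

Scale degree 6 in F# major is D#. bVImaj7 uses the lowered form, D, taken from F# minor. In F# minor the chord on D is D–F#–A–C#.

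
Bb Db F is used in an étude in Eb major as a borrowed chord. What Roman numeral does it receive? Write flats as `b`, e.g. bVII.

The root Bb is the diatonic 5th degree of Eb major; the borrowing shows in the chord quality. Bb–Db–F is a minor chord — the form found in Eb minor, not the diatonic V (Bb). Borrowed into Eb major it is written v.

v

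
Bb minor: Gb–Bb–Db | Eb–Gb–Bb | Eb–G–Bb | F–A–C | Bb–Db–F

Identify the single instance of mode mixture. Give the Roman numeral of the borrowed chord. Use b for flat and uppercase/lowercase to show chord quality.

IV

The diatonic triads in Bb minor (with V from harmonic minor) are Bbm, Cdim, Db, Ebm, F, Gb, Ab. Of the given chords, Gb–Bb–Db = Gb, Eb–Gb–Bb = Ebm, F–A–C = F and Bb–Db–F = Bbm are diatonic. Eb–G–Bb doesn't fit — on degree 4 Bb minor would have Ebm (iv). Eb is the degree-4 chord of Bb major, so it is the borrowed IV.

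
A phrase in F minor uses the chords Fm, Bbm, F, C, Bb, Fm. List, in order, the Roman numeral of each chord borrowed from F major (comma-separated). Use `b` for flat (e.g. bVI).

I, IV

F minor has the diatonic set Fm, Gdim, Ab, Bbm, C, Db, Eb (with V from harmonic minor). Of the given chords, Fm, Bbm and C are diatonic. But F (F–A–C) is foreign: the diatonic i on degree 1 is Fm, whereas F comes from F major. It is labeled I. But Bb (Bb–D–F) is foreign: the diatonic iv on degree 4 is Bbm, whereas Bb comes from F major. It is labeled IV.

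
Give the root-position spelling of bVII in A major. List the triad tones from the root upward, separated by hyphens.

G-B-D

bVII is built on the lowered scale degree 7. In A major degree 7 is G#; lowered it becomes G. In A minor the chord on G is G–B–D.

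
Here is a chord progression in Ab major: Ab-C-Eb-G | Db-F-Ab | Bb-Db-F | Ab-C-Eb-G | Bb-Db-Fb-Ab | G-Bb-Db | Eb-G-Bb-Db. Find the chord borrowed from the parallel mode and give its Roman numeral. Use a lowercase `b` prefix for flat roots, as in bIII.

iiø7

The diatonic triads in Ab major are Ab, Bbm, Cm, Db, Eb, Fm, Gdim. Ab–C–Eb–G = Abmaj7, Db–F–Ab = Db, Bb–Db–F = Bbm, G–Bb–Db = Gdim and Eb–G–Bb–Db = Eb7 are all diatonic. Bb–Db–Fb–Ab is not: scale degree 2 in Ab major carries Bbm (ii). In Ab minor the chord on that degree is Bbm7b5, so here it functions as iiø7, borrowed from the parallel minor.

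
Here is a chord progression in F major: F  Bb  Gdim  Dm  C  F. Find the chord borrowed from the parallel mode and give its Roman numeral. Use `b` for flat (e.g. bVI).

ii°

In F major the diatonic chords are F, Gm, Am, Bb, C, Dm, Edim. F, Bb, Dm and C all belong to that set. Gdim (G–Bb–Db) doesn't fit — on degree 2 F major would have Gm (ii). Gdim is the degree-2 chord of F minor, so it is the borrowed ii°.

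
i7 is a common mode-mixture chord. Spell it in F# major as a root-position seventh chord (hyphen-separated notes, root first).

F#-A-C#-E

i7 is built on scale degree 1, which is F# in both F# major and its parallel. Stacking thirds in F# minor on F# gives F#–A–C#–E.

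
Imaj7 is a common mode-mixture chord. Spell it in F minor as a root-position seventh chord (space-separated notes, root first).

The root, F, is scale degree 1 — the same note in F minor and F major; only the chord quality changes. In F major the chord on F is F–A–C–E.

F A C E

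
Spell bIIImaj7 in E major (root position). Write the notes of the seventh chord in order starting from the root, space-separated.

G B D F#

Scale degree 3 in E major is G#. bIIImaj7 uses the lowered form, G, taken from E minor. Building the major-seventh chord from the parallel minor on G: G–B–D–F#.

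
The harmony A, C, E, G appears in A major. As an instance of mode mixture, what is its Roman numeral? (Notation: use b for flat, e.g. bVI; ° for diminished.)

A is scale degree 1 in A major. A–C–E–G is a minor-seventh chord — the form found in A minor, not the diatonic I (A). Borrowed into A major it is written i7.

i7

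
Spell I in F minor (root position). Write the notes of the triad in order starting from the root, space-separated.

F A C

The root, F, is scale degree 1 — the same note in F minor and F major; only the chord quality changes. Stacking thirds in F major on F gives F–A–C.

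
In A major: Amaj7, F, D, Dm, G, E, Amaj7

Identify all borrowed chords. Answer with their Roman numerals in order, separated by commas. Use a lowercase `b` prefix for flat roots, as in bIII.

In A major the diatonic chords are A, Bm, C#m, D, E, F#m, G#dim. Amaj7, D and E all belong to that set. F (F–A–C) doesn't fit — on degree 6 A major would have F#m (vi). F is the degree-6 chord of A minor, so it is the borrowed bVI. Dm (D–F–A) doesn't fit — on degree 4 A major would have D (IV). Dm is the degree-4 chord of A minor, so it is the borrowed iv. But G (G–B–D) is foreign: the diatonic vii° on degree 7 is G#dim, whereas G comes from A minor. It is labeled bVII.

bVI, iv, bVII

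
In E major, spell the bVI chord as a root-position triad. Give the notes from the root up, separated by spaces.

C E G

The root of bVI is the lowered 6th degree: C# becomes C. Stacking thirds in E minor on C gives C–E–G.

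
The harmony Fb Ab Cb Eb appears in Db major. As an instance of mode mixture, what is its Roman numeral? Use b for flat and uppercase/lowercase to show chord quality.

Fb is the lowered form of scale degree 3 in Db major (the diatonic degree 3 is F). Diatonically Db major has Fm (iii) on that degree; Fb–Ab–Cb–Eb is instead the major-seventh chord native to Db minor, so it takes the label bIIImaj7.

bIIImaj7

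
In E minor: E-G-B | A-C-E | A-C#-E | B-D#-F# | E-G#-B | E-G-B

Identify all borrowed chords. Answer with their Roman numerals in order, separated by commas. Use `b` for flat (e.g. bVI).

E minor has the diatonic set Em, F#dim, G, Am, B, C, D (with V from harmonic minor). E–G–B = Em, A–C–E = Am and B–D#–F# = B all belong to that set. A–C#–E doesn't fit — on degree 4 E minor would have Am (iv). A is the degree-4 chord of E major, so it is the borrowed IV. E–G#–B is not: scale degree 1 in E minor carries Em (i). In E major the chord on that degree is E, so here it functions as I, borrowed from the parallel major.

IV, I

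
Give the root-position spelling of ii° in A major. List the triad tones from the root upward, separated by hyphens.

B-D-F

ii° is built on scale degree 2, which is B in both A major and its parallel. Building the diminished chord from the parallel minor on B: B–D–F.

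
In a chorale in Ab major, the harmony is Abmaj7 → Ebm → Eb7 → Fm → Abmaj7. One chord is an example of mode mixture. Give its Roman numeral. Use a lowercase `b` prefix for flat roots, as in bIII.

In Ab major the diatonic chords are Ab, Bbm, Cm, Db, Eb, Fm, Gdim. Of the given chords, Abmaj7, Eb7 and Fm are diatonic. Ebm (Eb–Gb–Bb) is not: scale degree 5 in Ab major carries Eb (V). In Ab minor the chord on that degree is Ebm, so here it functions as v, borrowed from the parallel minor.

v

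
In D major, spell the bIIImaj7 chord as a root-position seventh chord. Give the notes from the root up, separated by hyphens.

The root of bIIImaj7 is the lowered 3rd degree: F# becomes F. In D minor the chord on F is F–A–C–E.

F-A-C-E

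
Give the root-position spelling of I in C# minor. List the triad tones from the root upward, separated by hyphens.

I is built on scale degree 1, which is C# in both C# minor and its parallel. In C# major the chord on C# is C#–E#–G#.

C#-E#-G#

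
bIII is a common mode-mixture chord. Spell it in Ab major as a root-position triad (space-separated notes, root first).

Cb Eb Gb

Scale degree 3 in Ab major is C. bIII uses the lowered form, Cb, taken from Ab minor. In Ab minor the chord on Cb is Cb–Eb–Gb.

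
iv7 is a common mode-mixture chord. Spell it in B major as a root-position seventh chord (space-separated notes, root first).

iv7 is built on scale degree 4, which is E in both B major and its parallel. In B minor the chord on E is E–G–B–D.

E G B D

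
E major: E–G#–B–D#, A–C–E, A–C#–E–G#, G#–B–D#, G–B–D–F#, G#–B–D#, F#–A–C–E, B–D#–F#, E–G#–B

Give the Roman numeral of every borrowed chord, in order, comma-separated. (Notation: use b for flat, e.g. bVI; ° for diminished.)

In E major the diatonic chords are E, F#m, G#m, A, B, C#m, D#dim. Of the given chords, E–G#–B–D# = Emaj7, A–C#–E–G# = Amaj7, G#–B–D# = G#m, B–D#–F# = B and E–G#–B = E are diatonic. But A–C–E is foreign: the diatonic IV on degree 4 is A, whereas Am comes from E minor. It is labeled iv. G–B–D–F# is not: scale degree 3 in E major carries G#m (iii). In E minor the chord on that degree is Gmaj7, so here it functions as bIIImaj7, borrowed from the parallel minor. F#–A–C–E doesn't fit — on degree 2 E major would have F#m (ii). F#m7b5 is the degree-2 chord of E minor, so it is the borrowed iiø7.

iv, bIIImaj7, iiø7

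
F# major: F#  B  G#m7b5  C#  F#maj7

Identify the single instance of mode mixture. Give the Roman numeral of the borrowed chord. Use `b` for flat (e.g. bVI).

iiø7

The diatonic triads in F# major are F#, G#m, A#m, B, C#, D#m, E#dim. F#, B, C# and F#maj7 all belong to that set. G#m7b5 (G#–B–D–F#) doesn't fit — on degree 2 F# major would have G#m (ii). G#m7b5 is the degree-2 chord of F# minor, so it is the borrowed iiø7.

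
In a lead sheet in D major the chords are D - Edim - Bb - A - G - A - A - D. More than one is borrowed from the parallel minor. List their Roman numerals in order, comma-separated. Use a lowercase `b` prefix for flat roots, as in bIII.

ii°, bVI

In D major the diatonic chords are D, Em, F#m, G, A, Bm, C#dim. D, A and G are all diatonic. Edim (E–G–Bb) doesn't fit — on degree 2 D major would have Em (ii). Edim is the degree-2 chord of D minor, so it is the borrowed ii°. Bb (Bb–D–F) doesn't fit — on degree 6 D major would have Bm (vi). Bb is the degree-6 chord of D minor, so it is the borrowed bVI.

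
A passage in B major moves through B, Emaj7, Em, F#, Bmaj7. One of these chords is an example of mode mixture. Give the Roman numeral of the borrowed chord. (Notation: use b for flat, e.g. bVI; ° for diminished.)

iv

B major has the diatonic set B, C#m, D#m, E, F#, G#m, A#dim. B, Emaj7, F# and Bmaj7 are all diatonic. Em (E–G–B) is not: scale degree 4 in B major carries E (IV). In B minor the chord on that degree is Em, so here it functions as iv, borrowed from the parallel minor.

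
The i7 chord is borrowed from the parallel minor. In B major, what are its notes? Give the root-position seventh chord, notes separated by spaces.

B D F# A

i7 is built on scale degree 1, which is B in both B major and its parallel. Building the minor-seventh chord from the parallel minor on B: B–D–F#–A.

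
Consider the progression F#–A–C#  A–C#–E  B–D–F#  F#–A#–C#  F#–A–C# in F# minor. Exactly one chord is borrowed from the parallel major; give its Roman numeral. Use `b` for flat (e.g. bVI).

I

In F# minor (with V from harmonic minor) the diatonic chords are F#m, G#dim, A, Bm, C#, D, E. F#–A–C# = F#m, A–C#–E = A and B–D–F# = Bm all belong to that set. F#–A#–C# is not: scale degree 1 in F# minor carries F#m (i). In F# major the chord on that degree is F#, so here it functions as I, borrowed from the parallel major.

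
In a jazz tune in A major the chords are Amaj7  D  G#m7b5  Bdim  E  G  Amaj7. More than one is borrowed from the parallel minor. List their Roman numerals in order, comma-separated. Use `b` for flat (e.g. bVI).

ii°, bVII

In A major the diatonic chords are A, Bm, C#m, D, E, F#m, G#dim. Of the given chords, Amaj7, D, G#m7b5 and E are diatonic. But Bdim (B–D–F) is foreign: the diatonic ii on degree 2 is Bm, whereas Bdim comes from A minor. It is labeled ii°. G (G–B–D) is not: scale degree 7 in A major carries G#dim (vii°). In A minor the chord on that degree is G, so here it functions as bVII, borrowed from the parallel minor.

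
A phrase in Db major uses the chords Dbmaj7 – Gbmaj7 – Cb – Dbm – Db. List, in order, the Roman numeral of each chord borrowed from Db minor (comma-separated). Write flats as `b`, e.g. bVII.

In Db major the diatonic chords are Db, Ebm, Fm, Gb, Ab, Bbm, Cdim. Dbmaj7, Gbmaj7 and Db are all diatonic. Cb (Cb–Eb–Gb) doesn't fit — on degree 7 Db major would have Cdim (vii°). Cb is the degree-7 chord of Db minor, so it is the borrowed bVII. Dbm (Db–Fb–Ab) doesn't fit — on degree 1 Db major would have Db (I). Dbm is the degree-1 chord of Db minor, so it is the borrowed i.

bVII, i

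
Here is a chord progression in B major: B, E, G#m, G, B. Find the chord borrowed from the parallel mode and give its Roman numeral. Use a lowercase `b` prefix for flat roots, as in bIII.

bVI

B major has the diatonic set B, C#m, D#m, E, F#, G#m, A#dim. B, E and G#m are all diatonic. G (G–B–D) doesn't fit — on degree 6 B major would have G#m (vi). G is the degree-6 chord of B minor, so it is the borrowed bVI.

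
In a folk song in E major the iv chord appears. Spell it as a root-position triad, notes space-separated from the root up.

A C E

iv is built on scale degree 4, which is A in both E major and its parallel. Building the minor chord from the parallel minor on A: A–C–E.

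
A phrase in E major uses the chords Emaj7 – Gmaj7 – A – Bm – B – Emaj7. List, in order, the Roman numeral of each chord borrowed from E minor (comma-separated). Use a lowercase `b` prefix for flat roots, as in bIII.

E major has the diatonic set E, F#m, G#m, A, B, C#m, D#dim. Emaj7, A and B are all diatonic. Gmaj7 (G–B–D–F#) doesn't fit — on degree 3 E major would have G#m (iii). Gmaj7 is the degree-3 chord of E minor, so it is the borrowed bIIImaj7. Bm (B–D–F#) is not: scale degree 5 in E major carries B (V). In E minor the chord on that degree is Bm, so here it functions as v, borrowed from the parallel minor.

bIIImaj7, v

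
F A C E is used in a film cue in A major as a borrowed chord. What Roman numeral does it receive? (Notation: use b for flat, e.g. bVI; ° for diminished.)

bVImaj7

F is the lowered form of scale degree 6 in A major (the diatonic degree 6 is F#). Diatonically A major has F#m (vi) on that degree; F–A–C–E is instead the major-seventh chord native to A minor, so it takes the label bVImaj7.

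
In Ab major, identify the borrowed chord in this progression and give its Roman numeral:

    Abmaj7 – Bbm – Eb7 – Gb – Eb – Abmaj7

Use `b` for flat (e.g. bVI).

In Ab major the diatonic chords are Ab, Bbm, Cm, Db, Eb, Fm, Gdim. Of the given chords, Abmaj7, Bbm, Eb7 and Eb are diatonic. Gb (Gb–Bb–Db) is not: scale degree 7 in Ab major carries Gdim (vii°). In Ab minor the chord on that degree is Gb, so here it functions as bVII, borrowed from the parallel minor.

bVII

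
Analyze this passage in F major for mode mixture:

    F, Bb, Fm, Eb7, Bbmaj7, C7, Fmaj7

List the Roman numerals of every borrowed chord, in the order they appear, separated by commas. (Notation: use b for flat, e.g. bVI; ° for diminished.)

The diatonic triads in F major are F, Gm, Am, Bb, C, Dm, Edim. Of the given chords, F, Bb, Bbmaj7, C7 and Fmaj7 are diatonic. But Fm (F–Ab–C) is foreign: the diatonic I on degree 1 is F, whereas Fm comes from F minor. It is labeled i. Eb7 (Eb–G–Bb–Db) is not: scale degree 7 in F major carries Edim (vii°). In F minor the chord on that degree is Eb7, so here it functions as bVII7, borrowed from the parallel minor.

i, bVII7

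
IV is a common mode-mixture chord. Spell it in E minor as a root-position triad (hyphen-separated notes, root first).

The root, A, is scale degree 4 — the same note in E minor and E major; only the chord quality changes. In E major the chord on A is A–C#–E.

A-C#-E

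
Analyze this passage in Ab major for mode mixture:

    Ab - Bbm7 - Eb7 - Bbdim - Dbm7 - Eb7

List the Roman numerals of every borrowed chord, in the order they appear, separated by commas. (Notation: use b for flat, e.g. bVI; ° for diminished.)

Ab major has the diatonic set Ab, Bbm, Cm, Db, Eb, Fm, Gdim. Of the given chords, Ab, Bbm7 and Eb7 are diatonic. But Bbdim (Bb–Db–Fb) is foreign: the diatonic ii on degree 2 is Bbm, whereas Bbdim comes from Ab minor. It is labeled ii°. Dbm7 (Db–Fb–Ab–Cb) is not: scale degree 4 in Ab major carries Db (IV). In Ab minor the chord on that degree is Dbm7, so here it functions as iv7, borrowed from the parallel minor.

ii°, iv7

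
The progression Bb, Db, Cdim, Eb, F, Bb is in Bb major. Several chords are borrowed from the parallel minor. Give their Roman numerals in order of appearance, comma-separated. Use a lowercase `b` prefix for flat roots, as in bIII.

Bb major has the diatonic set Bb, Cm, Dm, Eb, F, Gm, Adim. Of the given chords, Bb, Eb and F are diatonic. Db (Db–F–Ab) is not: scale degree 3 in Bb major carries Dm (iii). In Bb minor the chord on that degree is Db, so here it functions as bIII, borrowed from the parallel minor. Cdim (C–Eb–Gb) is not: scale degree 2 in Bb major carries Cm (ii). In Bb minor the chord on that degree is Cdim, so here it functions as ii°, borrowed from the parallel minor.

bIII, ii°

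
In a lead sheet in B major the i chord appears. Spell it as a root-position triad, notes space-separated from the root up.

B D F#

The root, B, is scale degree 1 — the same note in B major and B minor; only the chord quality changes. In B minor the chord on B is B–D–F#.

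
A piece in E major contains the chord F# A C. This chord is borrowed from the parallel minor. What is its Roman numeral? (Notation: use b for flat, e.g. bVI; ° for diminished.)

ii°

F# is scale degree 2 in E major. F#–A–C is a diminished chord — the form found in E minor, not the diatonic ii (F#m). Borrowed into E major it is written ii°.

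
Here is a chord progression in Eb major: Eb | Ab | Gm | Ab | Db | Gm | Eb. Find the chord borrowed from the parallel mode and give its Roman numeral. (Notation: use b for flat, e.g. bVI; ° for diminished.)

bVII

Eb major has the diatonic set Eb, Fm, Gm, Ab, Bb, Cm, Ddim. Eb, Ab and Gm all belong to that set. Db (Db–F–Ab) doesn't fit — on degree 7 Eb major would have Ddim (vii°). Db is the degree-7 chord of Eb minor, so it is the borrowed bVII.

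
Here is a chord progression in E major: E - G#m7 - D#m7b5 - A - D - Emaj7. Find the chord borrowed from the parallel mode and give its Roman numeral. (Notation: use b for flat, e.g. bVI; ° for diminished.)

bVII

E major has the diatonic set E, F#m, G#m, A, B, C#m, D#dim. E, G#m7, D#m7b5, A and Emaj7 all belong to that set. But D (D–F#–A) is foreign: the diatonic vii° on degree 7 is D#dim, whereas D comes from E minor. It is labeled bVII.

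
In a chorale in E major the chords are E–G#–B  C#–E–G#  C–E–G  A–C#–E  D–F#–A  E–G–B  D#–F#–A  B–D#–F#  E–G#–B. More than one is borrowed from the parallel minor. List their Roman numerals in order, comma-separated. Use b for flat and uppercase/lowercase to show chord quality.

bVI, bVII, i

The diatonic triads in E major are E, F#m, G#m, A, B, C#m, D#dim. E–G#–B = E, C#–E–G# = C#m, A–C#–E = A, D#–F#–A = D#dim and B–D#–F# = B all belong to that set. But C–E–G is foreign: the diatonic vi on degree 6 is C#m, whereas C comes from E minor. It is labeled bVI. D–F#–A is not: scale degree 7 in E major carries D#dim (vii°). In E minor the chord on that degree is D, so here it functions as bVII, borrowed from the parallel minor. E–G–B doesn't fit — on degree 1 E major would have E (I). Em is the degree-1 chord of E minor, so it is the borrowed i.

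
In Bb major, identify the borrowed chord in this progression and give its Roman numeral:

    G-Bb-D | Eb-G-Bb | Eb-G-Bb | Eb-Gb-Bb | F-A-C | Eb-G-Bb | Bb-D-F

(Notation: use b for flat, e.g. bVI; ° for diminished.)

iv

The diatonic triads in Bb major are Bb, Cm, Dm, Eb, F, Gm, Adim. Of the given chords, G–Bb–D = Gm, Eb–G–Bb = Eb, F–A–C = F and Bb–D–F = Bb are diatonic. But Eb–Gb–Bb is foreign: the diatonic IV on degree 4 is Eb, whereas Ebm comes from Bb minor. It is labeled iv.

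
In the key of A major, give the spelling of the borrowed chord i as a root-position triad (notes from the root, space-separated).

A C E

The root, A, is scale degree 1 — the same note in A major and A minor; only the chord quality changes. In A minor the chord on A is A–C–E.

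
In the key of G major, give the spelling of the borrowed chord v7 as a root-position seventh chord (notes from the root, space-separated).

D F A C

The root, D, is scale degree 5 — the same note in G major and G minor; only the chord quality changes. In G minor the chord on D is D–F–A–C.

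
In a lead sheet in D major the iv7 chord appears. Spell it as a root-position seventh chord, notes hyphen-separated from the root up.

iv7 is built on scale degree 4, which is G in both D major and its parallel. Stacking thirds in D minor on G gives G–Bb–D–F.

G-Bb-D-F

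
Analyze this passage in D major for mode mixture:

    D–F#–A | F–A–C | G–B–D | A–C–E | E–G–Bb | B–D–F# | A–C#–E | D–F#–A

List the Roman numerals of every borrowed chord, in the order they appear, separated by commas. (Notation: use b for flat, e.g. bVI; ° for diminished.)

In D major the diatonic chords are D, Em, F#m, G, A, Bm, C#dim. D–F#–A = D, G–B–D = G, B–D–F# = Bm and A–C#–E = A all belong to that set. F–A–C doesn't fit — on degree 3 D major would have F#m (iii). F is the degree-3 chord of D minor, so it is the borrowed bIII. A–C–E is not: scale degree 5 in D major carries A (V). In D minor the chord on that degree is Am, so here it functions as v, borrowed from the parallel minor. But E–G–Bb is foreign: the diatonic ii on degree 2 is Em, whereas Edim comes from D minor. It is labeled ii°.

bIII, v, ii°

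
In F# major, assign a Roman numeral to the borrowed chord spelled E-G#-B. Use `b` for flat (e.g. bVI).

The root E is the lowered 7th scale degree — diatonically F# major has E# there. The diatonic chord on degree 7 would be E#dim (vii°), but E–G#–B is the major chord from F# minor. As a borrowed chord it is labeled bVII.

bVII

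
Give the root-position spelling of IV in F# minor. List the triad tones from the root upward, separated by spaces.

B D# F#

IV is built on scale degree 4, which is B in both F# minor and its parallel. Building the major chord from the parallel major on B: B–D#–F#.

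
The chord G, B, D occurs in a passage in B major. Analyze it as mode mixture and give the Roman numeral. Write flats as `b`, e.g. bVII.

bVI

The root G is the lowered 6th scale degree — diatonically B major has G# there. Diatonically B major has G#m (vi) on that degree; G–B–D is instead the major chord native to B minor, so it takes the label bVI.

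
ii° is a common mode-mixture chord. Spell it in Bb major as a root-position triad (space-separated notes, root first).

ii° is built on scale degree 2, which is C in both Bb major and its parallel. Stacking thirds in Bb minor on C gives C–Eb–Gb.

C Eb Gb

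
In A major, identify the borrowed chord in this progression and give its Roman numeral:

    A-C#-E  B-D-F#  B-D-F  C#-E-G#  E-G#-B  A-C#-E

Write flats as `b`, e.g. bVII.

ii°

In A major the diatonic chords are A, Bm, C#m, D, E, F#m, G#dim. A–C#–E = A, B–D–F# = Bm, C#–E–G# = C#m and E–G#–B = E all belong to that set. But B–D–F is foreign: the diatonic ii on degree 2 is Bm, whereas Bdim comes from A minor. It is labeled ii°.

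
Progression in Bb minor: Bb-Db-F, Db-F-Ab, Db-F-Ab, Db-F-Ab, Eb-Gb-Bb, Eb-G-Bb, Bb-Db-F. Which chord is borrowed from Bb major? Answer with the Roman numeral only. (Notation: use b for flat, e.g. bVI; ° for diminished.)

In Bb minor (with V from harmonic minor) the diatonic chords are Bbm, Cdim, Db, Ebm, F, Gb, Ab. Of the given chords, Bb–Db–F = Bbm, Db–F–Ab = Db and Eb–Gb–Bb = Ebm are diatonic. But Eb–G–Bb is foreign: the diatonic iv on degree 4 is Ebm, whereas Eb comes from Bb major. It is labeled IV.

IV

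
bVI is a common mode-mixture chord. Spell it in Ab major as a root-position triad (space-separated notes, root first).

Fb Ab Cb

Scale degree 6 in Ab major is F. bVI uses the lowered form, Fb, taken from Ab minor. In Ab minor the chord on Fb is Fb–Ab–Cb.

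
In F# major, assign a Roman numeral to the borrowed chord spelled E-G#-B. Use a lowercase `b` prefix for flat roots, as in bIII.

E is the lowered form of scale degree 7 in F# major (the diatonic degree 7 is E#). The diatonic chord on degree 7 would be E#dim (vii°), but E–G#–B is the major chord from F# minor. As a borrowed chord it is labeled bVII.

bVII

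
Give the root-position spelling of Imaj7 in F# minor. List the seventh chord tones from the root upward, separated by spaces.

F# A# C# E#

The root, F#, is scale degree 1 — the same note in F# minor and F# major; only the chord quality changes. Stacking thirds in F# major on F# gives F#–A#–C#–E#.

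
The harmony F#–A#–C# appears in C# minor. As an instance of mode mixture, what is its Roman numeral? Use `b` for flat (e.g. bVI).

The root F# is the diatonic 4th degree of C# minor; the borrowing shows in the chord quality. Diatonically C# minor has F#m (iv) on that degree; F#–A#–C# is instead the major chord native to C# major, so it takes the label IV.

IV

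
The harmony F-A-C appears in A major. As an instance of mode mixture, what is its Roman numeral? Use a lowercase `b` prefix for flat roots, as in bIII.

In A major scale degree 6 is F#; F is its lowered form, from A minor. The diatonic chord on degree 6 would be F#m (vi), but F–A–C is the major chord from A minor. As a borrowed chord it is labeled bVI.

bVI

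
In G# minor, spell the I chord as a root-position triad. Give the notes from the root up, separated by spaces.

G# B# D#

I is built on scale degree 1, which is G# in both G# minor and its parallel. Building the major chord from the parallel major on G#: G#–B#–D#.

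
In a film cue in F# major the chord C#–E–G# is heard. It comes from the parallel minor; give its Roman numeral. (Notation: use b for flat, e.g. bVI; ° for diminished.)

C# is scale degree 5 in F# major. C#–E–G# is a minor chord — the form found in F# minor, not the diatonic V (C#). Borrowed into F# major it is written v.

v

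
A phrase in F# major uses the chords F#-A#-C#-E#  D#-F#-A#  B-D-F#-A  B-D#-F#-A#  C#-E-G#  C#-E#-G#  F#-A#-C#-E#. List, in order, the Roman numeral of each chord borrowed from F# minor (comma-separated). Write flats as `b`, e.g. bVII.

In F# major the diatonic chords are F#, G#m, A#m, B, C#, D#m, E#dim. F#–A#–C#–E# = F#maj7, D#–F#–A# = D#m, B–D#–F#–A# = Bmaj7 and C#–E#–G# = C# are all diatonic. B–D–F#–A doesn't fit — on degree 4 F# major would have B (IV). Bm7 is the degree-4 chord of F# minor, so it is the borrowed iv7. C#–E–G# is not: scale degree 5 in F# major carries C# (V). In F# minor the chord on that degree is C#m, so here it functions as v, borrowed from the parallel minor.

iv7, v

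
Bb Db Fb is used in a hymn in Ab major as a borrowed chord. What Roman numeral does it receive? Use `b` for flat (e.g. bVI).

The root Bb is the diatonic 2nd degree of Ab major; the borrowing shows in the chord quality. The diatonic chord on degree 2 would be Bbm (ii), but Bb–Db–Fb is the diminished chord from Ab minor. As a borrowed chord it is labeled ii°.

ii°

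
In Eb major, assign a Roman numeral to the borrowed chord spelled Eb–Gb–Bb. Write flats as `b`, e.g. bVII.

Eb is scale degree 1 in Eb major. Diatonically Eb major has Eb (I) on that degree; Eb–Gb–Bb is instead the minor chord native to Eb minor, so it takes the label i.

i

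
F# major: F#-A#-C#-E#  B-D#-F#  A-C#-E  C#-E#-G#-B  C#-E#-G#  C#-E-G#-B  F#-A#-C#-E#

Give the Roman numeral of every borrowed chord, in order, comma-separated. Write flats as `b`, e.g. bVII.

The diatonic triads in F# major are F#, G#m, A#m, B, C#, D#m, E#dim. F#–A#–C#–E# = F#maj7, B–D#–F# = B, C#–E#–G#–B = C#7 and C#–E#–G# = C# are all diatonic. But A–C#–E is foreign: the diatonic iii on degree 3 is A#m, whereas A comes from F# minor. It is labeled bIII. C#–E–G#–B doesn't fit — on degree 5 F# major would have C# (V). C#m7 is the degree-5 chord of F# minor, so it is the borrowed v7.

bIII, v7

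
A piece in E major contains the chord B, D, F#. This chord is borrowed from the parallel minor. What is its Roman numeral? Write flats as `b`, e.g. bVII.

The root B is the diatonic 5th degree of E major; the borrowing shows in the chord quality. Diatonically E major has B (V) on that degree; B–D–F# is instead the minor chord native to E minor, so it takes the label v.

v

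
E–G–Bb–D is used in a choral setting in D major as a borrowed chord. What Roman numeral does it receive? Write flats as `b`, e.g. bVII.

E is scale degree 2 in D major. Diatonically D major has Em (ii) on that degree; E–G–Bb–D is instead the half-diminished-seventh chord native to D minor, so it takes the label iiø7.

iiø7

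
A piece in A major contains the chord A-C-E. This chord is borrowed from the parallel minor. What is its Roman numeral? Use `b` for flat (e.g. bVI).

i

The root A is the diatonic 1st degree of A major; the borrowing shows in the chord quality. A–C–E is a minor chord — the form found in A minor, not the diatonic I (A). Borrowed into A major it is written i.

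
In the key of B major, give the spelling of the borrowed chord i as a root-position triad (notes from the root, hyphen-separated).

i is built on scale degree 1, which is B in both B major and its parallel. In B minor the chord on B is B–D–F#.

B-D-F#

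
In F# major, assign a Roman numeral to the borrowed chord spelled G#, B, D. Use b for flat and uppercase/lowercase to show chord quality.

ii°

The root G# is the diatonic 2nd degree of F# major; the borrowing shows in the chord quality. G#–B–D is a diminished chord — the form found in F# minor, not the diatonic ii (G#m). Borrowed into F# major it is written ii°.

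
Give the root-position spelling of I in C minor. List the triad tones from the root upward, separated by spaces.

The root, C, is scale degree 1 — the same note in C minor and C major; only the chord quality changes. In C major the chord on C is C–E–G.

C E G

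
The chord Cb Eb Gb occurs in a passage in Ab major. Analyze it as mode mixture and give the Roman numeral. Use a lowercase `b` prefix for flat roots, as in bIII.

bIII

Cb is the lowered form of scale degree 3 in Ab major (the diatonic degree 3 is C). The diatonic chord on degree 3 would be Cm (iii), but Cb–Eb–Gb is the major chord from Ab minor. As a borrowed chord it is labeled bIII.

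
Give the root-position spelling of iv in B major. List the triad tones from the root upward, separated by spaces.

E G B

The root, E, is scale degree 4 — the same note in B major and B minor; only the chord quality changes. Stacking thirds in B minor on E gives E–G–B.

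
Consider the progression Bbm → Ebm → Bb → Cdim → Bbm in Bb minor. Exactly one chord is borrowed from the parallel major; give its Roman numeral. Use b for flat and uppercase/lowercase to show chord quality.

The diatonic triads in Bb minor (with V from harmonic minor) are Bbm, Cdim, Db, Ebm, F, Gb, Ab. Bbm, Ebm and Cdim are all diatonic. Bb (Bb–D–F) doesn't fit — on degree 1 Bb minor would have Bbm (i). Bb is the degree-1 chord of Bb major, so it is the borrowed I.

I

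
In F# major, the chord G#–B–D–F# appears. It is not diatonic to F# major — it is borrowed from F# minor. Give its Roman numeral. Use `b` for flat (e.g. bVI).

G# is scale degree 2 in F# major. G#–B–D–F# is a half-diminished-seventh chord — the form found in F# minor, not the diatonic ii (G#m). Borrowed into F# major it is written iiø7.

iiø7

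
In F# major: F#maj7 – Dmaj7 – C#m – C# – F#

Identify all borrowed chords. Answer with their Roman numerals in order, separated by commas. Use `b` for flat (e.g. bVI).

F# major has the diatonic set F#, G#m, A#m, B, C#, D#m, E#dim. F#maj7, C# and F# all belong to that set. Dmaj7 (D–F#–A–C#) doesn't fit — on degree 6 F# major would have D#m (vi). Dmaj7 is the degree-6 chord of F# minor, so it is the borrowed bVImaj7. C#m (C#–E–G#) is not: scale degree 5 in F# major carries C# (V). In F# minor the chord on that degree is C#m, so here it functions as v, borrowed from the parallel minor.

bVImaj7, v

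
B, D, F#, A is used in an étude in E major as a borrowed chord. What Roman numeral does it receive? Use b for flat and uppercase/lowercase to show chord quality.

B is scale degree 5 in E major. Diatonically E major has B (V) on that degree; B–D–F#–A is instead the minor-seventh chord native to E minor, so it takes the label v7.

v7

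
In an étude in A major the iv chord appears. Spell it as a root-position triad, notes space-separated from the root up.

D F A

The root, D, is scale degree 4 — the same note in A major and A minor; only the chord quality changes. In A minor the chord on D is D–F–A.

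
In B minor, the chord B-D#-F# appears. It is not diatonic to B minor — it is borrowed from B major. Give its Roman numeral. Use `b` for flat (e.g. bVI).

I

B is scale degree 1 in B minor. B–D#–F# is a major chord — the form found in B major, not the diatonic i (Bm). Borrowed into B minor it is written I.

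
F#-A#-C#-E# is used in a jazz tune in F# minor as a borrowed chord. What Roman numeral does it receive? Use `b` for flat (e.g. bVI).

F# is scale degree 1 in F# minor. Diatonically F# minor has F#m (i) on that degree; F#–A#–C#–E# is instead the major-seventh chord native to F# major, so it takes the label Imaj7.

Imaj7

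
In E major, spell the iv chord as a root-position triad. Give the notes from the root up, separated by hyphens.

The root, A, is scale degree 4 — the same note in E major and E minor; only the chord quality changes. In E minor the chord on A is A–C–E.

A-C-E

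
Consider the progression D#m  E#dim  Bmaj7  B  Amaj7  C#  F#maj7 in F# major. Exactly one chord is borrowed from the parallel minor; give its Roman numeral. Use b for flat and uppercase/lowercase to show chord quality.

F# major has the diatonic set F#, G#m, A#m, B, C#, D#m, E#dim. D#m, E#dim, Bmaj7, B, C# and F#maj7 all belong to that set. But Amaj7 (A–C#–E–G#) is foreign: the diatonic iii on degree 3 is A#m, whereas Amaj7 comes from F# minor. It is labeled bIIImaj7.

bIIImaj7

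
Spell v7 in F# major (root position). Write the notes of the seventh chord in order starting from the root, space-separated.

C# E G# B

The root, C#, is scale degree 5 — the same note in F# major and F# minor; only the chord quality changes. Stacking thirds in F# minor on C# gives C#–E–G#–B.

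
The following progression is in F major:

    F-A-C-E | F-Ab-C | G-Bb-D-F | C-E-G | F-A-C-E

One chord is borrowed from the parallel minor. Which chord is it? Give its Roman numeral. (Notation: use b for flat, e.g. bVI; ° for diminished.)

In F major the diatonic chords are F, Gm, Am, Bb, C, Dm, Edim. F–A–C–E = Fmaj7, G–Bb–D–F = Gm7 and C–E–G = C are all diatonic. F–Ab–C doesn't fit — on degree 1 F major would have F (I). Fm is the degree-1 chord of F minor, so it is the borrowed i.

i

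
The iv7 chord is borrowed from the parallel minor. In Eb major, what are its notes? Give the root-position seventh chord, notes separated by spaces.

The root, Ab, is scale degree 4 — the same note in Eb major and Eb minor; only the chord quality changes. Building the minor-seventh chord from the parallel minor on Ab: Ab–Cb–Eb–Gb.

Ab Cb Eb Gb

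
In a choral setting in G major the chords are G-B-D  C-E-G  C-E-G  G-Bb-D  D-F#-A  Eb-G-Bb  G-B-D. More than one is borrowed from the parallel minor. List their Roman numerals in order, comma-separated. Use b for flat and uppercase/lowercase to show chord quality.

The diatonic triads in G major are G, Am, Bm, C, D, Em, F#dim. G–B–D = G, C–E–G = C and D–F#–A = D are all diatonic. G–Bb–D is not: scale degree 1 in G major carries G (I). In G minor the chord on that degree is Gm, so here it functions as i, borrowed from the parallel minor. But Eb–G–Bb is foreign: the diatonic vi on degree 6 is Em, whereas Eb comes from G minor. It is labeled bVI.

i, bVI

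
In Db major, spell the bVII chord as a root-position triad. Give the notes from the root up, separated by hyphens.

Cb-Eb-Gb

Scale degree 7 in Db major is C. bVII uses the lowered form, Cb, taken from Db minor. Building the major chord from the parallel minor on Cb: Cb–Eb–Gb.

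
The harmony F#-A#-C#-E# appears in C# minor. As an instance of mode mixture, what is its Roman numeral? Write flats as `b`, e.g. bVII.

F# is scale degree 4 in C# minor. Diatonically C# minor has F#m (iv) on that degree; F#–A#–C#–E# is instead the major-seventh chord native to C# major, so it takes the label IVmaj7.

IVmaj7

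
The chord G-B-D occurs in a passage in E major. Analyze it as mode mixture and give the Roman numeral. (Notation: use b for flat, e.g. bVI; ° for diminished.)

bIII

In E major scale degree 3 is G#; G is its lowered form, from E minor. Diatonically E major has G#m (iii) on that degree; G–B–D is instead the major chord native to E minor, so it takes the label bIII.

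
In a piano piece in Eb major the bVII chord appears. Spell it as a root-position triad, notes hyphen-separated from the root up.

bVII is built on the lowered scale degree 7. In Eb major degree 7 is D; lowered it becomes Db. Stacking thirds in Eb minor on Db gives Db–F–Ab.

Db-F-Ab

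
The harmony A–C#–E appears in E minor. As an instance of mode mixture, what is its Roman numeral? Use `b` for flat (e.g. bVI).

A is scale degree 4 in E minor. The diatonic chord on degree 4 would be Am (iv), but A–C#–E is the major chord from E major. As a borrowed chord it is labeled IV.

IV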